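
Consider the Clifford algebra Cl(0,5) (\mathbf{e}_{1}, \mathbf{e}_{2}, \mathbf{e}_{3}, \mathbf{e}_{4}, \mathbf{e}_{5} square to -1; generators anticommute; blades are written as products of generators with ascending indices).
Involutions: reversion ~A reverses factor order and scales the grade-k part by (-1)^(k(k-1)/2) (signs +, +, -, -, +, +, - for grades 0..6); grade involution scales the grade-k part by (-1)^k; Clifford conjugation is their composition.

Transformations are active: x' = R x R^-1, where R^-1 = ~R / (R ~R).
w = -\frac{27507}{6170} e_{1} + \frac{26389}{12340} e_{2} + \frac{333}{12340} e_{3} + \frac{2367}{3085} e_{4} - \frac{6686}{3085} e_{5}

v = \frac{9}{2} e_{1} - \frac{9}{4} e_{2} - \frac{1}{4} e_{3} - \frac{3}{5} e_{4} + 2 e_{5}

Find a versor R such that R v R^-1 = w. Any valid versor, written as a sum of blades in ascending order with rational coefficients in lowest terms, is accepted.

Sketch: the shared square -\frac{5947}{200} makes R = v + w = \frac{129}{3085} e_{1} - \frac{344}{3085} e_{2} - \frac{688}{3085} e_{3} + \frac{516}{3085} e_{4} - \frac{516}{3085} e_{5} the natural versor; its sandwich fixes that direction, negates (v - w)/2, and sends v to w.
Answer: \frac{129}{3085} e_{1} - \frac{344}{3085} e_{2} - \frac{688}{3085} e_{3} + \frac{516}{3085} e_{4} - \frac{516}{3085} e_{5}


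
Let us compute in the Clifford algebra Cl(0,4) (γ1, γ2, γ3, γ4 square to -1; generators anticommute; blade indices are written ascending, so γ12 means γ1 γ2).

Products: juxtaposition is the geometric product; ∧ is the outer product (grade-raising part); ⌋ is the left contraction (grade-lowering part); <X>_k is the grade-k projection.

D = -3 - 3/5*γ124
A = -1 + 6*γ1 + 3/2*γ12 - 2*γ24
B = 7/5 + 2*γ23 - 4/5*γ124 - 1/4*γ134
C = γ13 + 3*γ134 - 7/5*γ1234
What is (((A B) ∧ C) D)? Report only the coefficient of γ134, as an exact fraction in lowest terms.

step 1: -7/5 + 34/5*γ1 + 6/5*γ4 + 21/10*γ12 - 3*γ13 - 2*γ23 + 2*γ24 + 11/2*γ34 + 25/2*γ123 + 4/5*γ124 + 1/4*γ134 - 3/8*γ234
step 2: -7/5*γ13 - 3*γ134 - 1/25*γ1234
step 3: 3/125*γ3 + 21/5*γ13 + 9/5*γ23 + 9*γ134 - 21/25*γ234 + 3/25*γ1234
Answer: 9


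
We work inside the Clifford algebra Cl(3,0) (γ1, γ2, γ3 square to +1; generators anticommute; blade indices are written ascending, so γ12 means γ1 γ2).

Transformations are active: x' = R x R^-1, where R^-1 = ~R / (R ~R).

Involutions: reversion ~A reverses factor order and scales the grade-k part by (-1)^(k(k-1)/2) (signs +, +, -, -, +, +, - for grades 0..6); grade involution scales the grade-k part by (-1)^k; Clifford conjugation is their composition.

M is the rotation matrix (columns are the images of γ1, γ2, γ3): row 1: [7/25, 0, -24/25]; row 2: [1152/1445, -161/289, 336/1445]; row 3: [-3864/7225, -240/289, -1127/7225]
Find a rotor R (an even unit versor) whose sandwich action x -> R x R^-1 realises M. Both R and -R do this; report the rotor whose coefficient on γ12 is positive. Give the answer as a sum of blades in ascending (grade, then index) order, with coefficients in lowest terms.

Method: write R = a + b12*γ12 + b13*γ13 + b23*γ23 with a^2 + b12^2 + b13^2 + b23^2 = 1 (so R^-1 = ~R). Expanding the columns R e_j ~R gives tr M = 4a^2 - 1 and, from the antisymmetric part, M21 - M12 = -4a*b12, M13 - M31 = 4a*b13, M32 - M23 = -4a*b23.
Here tr M = -3129/7225, so a^2 = (1 + tr M)/4 = 1024/7225 and a = ±32/85. Taking a = 32/85: M21 - M12 = 1152/1445, M13 - M31 = -3072/7225, M32 - M23 = -1536/1445, giving b12 = -9/17, b13 = -24/85, b23 = 12/17, i.e. R = 32/85 - 9/17*γ12 - 24/85*γ13 + 12/17*γ23.
Its γ12 coefficient is negative, so report the other preimage -R.
Answer: -32/85 + 9/17*γ12 + 24/85*γ13 - 12/17*γ23. Why the constraint matters: R and -R act identically through the sandwich — M has trace -3129/7225 either way — so only the sign condition on γ12 picks one of the two preimages.


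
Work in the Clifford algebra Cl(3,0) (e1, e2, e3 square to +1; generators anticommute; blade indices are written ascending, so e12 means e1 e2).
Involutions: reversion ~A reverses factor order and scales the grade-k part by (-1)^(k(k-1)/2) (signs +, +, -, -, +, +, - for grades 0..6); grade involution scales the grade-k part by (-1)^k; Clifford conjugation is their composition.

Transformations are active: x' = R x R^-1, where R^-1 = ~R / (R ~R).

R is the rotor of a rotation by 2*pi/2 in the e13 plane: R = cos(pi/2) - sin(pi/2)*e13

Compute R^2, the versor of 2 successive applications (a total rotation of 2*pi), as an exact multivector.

Rotor phase runs at HALF the rotation angle; powers of one rotor simply add phase, so after 2 steps in e13 the phase is 2*pi/2 = pi and R^2 = cos(pi) - sin(pi)*e13.
cos(pi) = -1 and sin(pi) = 0, so R^2 = -1. The total rotation 2*pi is 1 full turn, so every vector returns to itself, yet the rotor is -1, on the OTHER sheet of the double cover (an odd number of 2*pi turns).
Answer: -1


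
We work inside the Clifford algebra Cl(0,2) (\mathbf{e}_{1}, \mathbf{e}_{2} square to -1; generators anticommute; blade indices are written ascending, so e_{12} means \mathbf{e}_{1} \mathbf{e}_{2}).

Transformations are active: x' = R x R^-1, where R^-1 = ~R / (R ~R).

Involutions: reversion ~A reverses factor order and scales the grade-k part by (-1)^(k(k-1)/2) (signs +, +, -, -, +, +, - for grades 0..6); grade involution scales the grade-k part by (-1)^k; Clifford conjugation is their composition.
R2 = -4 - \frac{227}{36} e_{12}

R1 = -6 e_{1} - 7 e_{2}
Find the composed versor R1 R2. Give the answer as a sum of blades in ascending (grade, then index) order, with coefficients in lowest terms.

Distribute over the terms of R1 (each basis-blade product reordered to ascending indices, repeated generators contracted through their squares):
(-6 e_{1}) R2 = 24 e_{1} - \frac{227}{6} e_{2}
(-7 e_{2}) R2 = \frac{1589}{36} e_{1} + 28 e_{2}
Summing the partial products and collecting blades:
Answer: \frac{2453}{36} e_{1} - \frac{59}{6} e_{2}


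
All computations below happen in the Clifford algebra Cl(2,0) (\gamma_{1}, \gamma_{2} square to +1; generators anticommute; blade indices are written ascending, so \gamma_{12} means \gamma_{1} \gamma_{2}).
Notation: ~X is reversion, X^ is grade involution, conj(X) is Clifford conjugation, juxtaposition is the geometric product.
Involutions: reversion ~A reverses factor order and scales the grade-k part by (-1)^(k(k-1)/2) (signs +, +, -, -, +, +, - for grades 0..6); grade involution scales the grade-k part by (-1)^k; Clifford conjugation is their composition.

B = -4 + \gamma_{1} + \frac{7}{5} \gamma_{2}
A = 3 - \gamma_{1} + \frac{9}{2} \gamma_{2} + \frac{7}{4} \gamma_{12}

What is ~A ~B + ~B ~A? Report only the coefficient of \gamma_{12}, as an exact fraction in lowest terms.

first term: -\frac{67}{10} + \frac{91}{20} \gamma_{1} - \frac{241}{20} \gamma_{2} + \frac{11}{10} \gamma_{12}
second term: -\frac{67}{10} + \frac{189}{20} \gamma_{1} - \frac{311}{20} \gamma_{2} + \frac{129}{10} \gamma_{12}
Answer: 14


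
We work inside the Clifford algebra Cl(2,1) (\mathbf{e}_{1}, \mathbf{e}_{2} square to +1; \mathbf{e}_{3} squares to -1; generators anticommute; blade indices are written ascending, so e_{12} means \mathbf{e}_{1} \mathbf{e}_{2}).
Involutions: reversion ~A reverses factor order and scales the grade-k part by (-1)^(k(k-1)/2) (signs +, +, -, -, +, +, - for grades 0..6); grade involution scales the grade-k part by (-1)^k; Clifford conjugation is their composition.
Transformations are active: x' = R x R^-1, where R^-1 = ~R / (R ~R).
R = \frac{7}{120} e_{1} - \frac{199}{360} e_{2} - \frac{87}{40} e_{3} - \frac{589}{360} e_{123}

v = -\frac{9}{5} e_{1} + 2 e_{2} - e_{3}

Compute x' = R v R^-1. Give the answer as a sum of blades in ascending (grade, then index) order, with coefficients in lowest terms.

~R = \frac{7}{120} e_{1} - \frac{199}{360} e_{2} - \frac{87}{40} e_{3} + \frac{589}{360} e_{123}, and R ~R = -\frac{9583}{1350}, so R^-1 = ~R / (-\frac{9583}{1350}).
R v = -\frac{3047}{900} - \frac{2263}{900} e_{12} - \frac{631}{900} e_{13} + \frac{7063}{900} e_{23}
Answer: -\frac{36182}{20535} e_{1} - \frac{39023}{13690} e_{2} - \frac{91741}{41070} e_{3}


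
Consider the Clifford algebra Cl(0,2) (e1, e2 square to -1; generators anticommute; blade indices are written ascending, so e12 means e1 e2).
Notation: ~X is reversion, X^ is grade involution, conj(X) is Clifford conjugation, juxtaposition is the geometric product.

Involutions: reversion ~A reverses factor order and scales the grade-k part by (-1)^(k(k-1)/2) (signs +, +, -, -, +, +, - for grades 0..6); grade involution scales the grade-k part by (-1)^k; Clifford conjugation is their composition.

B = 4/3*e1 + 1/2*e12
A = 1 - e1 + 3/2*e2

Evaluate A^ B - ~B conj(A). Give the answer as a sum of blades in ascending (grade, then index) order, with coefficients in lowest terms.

first term: -4/3 + 7/12*e1 - 1/2*e2 + 5/2*e12
second term: -4/3 + 7/12*e1 - 1/2*e2 - 5/2*e12
Answer: 5*e12


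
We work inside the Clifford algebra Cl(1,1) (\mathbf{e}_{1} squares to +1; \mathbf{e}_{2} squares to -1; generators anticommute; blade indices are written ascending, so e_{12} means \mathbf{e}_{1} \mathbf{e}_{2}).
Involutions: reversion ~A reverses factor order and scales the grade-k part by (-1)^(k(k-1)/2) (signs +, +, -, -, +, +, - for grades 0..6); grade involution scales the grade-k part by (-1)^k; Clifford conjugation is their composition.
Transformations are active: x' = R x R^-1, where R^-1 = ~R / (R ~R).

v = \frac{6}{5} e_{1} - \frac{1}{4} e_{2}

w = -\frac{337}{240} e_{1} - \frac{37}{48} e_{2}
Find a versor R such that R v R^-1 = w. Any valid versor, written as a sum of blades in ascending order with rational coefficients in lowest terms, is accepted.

The midline construction: v and w both square to \frac{551}{400}, so reflecting in their sum -\frac{49}{240} e_{1} - \frac{49}{48} e_{2} exchanges them.
Answer: -\frac{49}{240} e_{1} - \frac{49}{48} e_{2}


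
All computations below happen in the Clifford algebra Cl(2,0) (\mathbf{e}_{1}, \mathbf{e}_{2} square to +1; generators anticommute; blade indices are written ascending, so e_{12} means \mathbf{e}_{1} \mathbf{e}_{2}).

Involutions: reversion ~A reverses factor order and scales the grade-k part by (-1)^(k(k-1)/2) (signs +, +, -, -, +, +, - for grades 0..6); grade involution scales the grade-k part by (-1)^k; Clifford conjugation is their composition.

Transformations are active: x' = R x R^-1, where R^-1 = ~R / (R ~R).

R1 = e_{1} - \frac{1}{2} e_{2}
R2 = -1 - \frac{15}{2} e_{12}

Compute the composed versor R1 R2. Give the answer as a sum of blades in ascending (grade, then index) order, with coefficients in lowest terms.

Distribute over the terms of R1 (each basis-blade product reordered to ascending indices, repeated generators contracted through their squares):
(e_{1}) R2 = -e_{1} - \frac{15}{2} e_{2}
(-\frac{1}{2} e_{2}) R2 = -\frac{15}{4} e_{1} + \frac{1}{2} e_{2}
Summing the partial products and collecting blades:
Answer: -\frac{19}{4} e_{1} - 7 e_{2}


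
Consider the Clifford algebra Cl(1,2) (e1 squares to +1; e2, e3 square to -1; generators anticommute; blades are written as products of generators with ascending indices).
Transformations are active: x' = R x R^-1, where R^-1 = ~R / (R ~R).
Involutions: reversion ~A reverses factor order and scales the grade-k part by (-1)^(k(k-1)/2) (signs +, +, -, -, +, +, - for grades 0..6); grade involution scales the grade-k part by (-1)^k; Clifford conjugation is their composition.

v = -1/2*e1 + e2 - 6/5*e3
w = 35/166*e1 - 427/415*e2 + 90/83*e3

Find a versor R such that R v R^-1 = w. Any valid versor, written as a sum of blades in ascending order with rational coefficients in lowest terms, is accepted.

Here q(v) = q(w) = -219/100; the classical choice R = v + w = -24/83*e1 - 12/415*e2 - 48/415*e3 then realises v -> w under the sandwich.
Answer: -24/83*e1 - 12/415*e2 - 48/415*e3


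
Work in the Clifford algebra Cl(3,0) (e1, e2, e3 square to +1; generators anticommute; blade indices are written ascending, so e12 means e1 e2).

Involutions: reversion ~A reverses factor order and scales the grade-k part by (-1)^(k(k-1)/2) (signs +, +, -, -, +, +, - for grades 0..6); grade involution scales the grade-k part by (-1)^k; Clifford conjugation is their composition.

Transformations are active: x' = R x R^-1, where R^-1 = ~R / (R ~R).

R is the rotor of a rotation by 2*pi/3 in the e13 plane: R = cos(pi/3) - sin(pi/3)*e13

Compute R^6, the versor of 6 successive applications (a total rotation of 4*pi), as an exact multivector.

Half-angle bookkeeping: 6 applications in e13 add up to rotor phase 6*pi/3 = 2*pi, so R^6 = cos(2*pi) - sin(2*pi)*e13.
cos(2*pi) = 1 and sin(2*pi) = 0, so R^6 = 1. The total rotation 4*pi is 2 full turns, so every vector returns to itself, yet the rotor is +1, back on the identity sheet (an even number of 2*pi turns).
Answer: 1


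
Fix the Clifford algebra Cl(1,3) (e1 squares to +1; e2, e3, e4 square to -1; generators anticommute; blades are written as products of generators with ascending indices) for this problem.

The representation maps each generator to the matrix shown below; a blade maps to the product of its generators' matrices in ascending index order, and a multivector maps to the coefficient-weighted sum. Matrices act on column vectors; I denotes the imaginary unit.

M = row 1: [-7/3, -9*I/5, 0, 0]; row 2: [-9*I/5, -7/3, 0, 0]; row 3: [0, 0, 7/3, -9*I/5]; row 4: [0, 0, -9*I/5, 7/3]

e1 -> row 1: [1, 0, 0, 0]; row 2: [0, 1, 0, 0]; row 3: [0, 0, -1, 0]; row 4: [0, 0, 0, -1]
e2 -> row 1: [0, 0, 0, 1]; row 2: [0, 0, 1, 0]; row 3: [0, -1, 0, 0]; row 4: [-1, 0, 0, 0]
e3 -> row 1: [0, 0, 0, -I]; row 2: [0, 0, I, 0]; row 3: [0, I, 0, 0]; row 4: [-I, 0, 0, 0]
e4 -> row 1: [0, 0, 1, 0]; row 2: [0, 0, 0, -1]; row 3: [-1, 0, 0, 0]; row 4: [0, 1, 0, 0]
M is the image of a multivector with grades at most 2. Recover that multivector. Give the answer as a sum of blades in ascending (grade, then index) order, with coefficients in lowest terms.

Method: the blade images are trace-orthogonal — tr(rho(e_A) rho(e_B)^-1) = 4 if A = B and 0 otherwise — and rho(e_A)^-1 = (e_A)^2 * rho(e_A) with (e_A)^2 = +1 or -1, so the coefficient of e_A in the preimage is (e_A)^2 * tr(M rho(e_A))/4.
Nonzero projections over blades of grade <= 2: e1: (e1)^2 = +1, tr(M rho(e1)) = -28/3, coefficient -7/3; e3 e4: (e3 e4)^2 = -1, tr(M rho(e3 e4)) = -36/5, coefficient 9/5. Every other blade of grade <= 2 projects to 0.
Answer: -7/3*e1 + 9/5*e3 e4


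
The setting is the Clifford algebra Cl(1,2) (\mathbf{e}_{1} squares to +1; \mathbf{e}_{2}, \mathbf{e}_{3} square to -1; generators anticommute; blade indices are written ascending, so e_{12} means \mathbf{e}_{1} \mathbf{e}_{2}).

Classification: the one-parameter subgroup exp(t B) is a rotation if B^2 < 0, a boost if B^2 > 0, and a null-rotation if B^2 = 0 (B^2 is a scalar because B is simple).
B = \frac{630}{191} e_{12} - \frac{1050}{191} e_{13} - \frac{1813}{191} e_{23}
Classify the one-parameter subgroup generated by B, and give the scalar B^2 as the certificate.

B^2 term by term: the squares give (\frac{630}{191})^2*(e_{12})^2 + (-\frac{1050}{191})^2*(e_{13})^2 + (-\frac{1813}{191})^2*(e_{23})^2 = \frac{396900}{36481}*(+1) + \frac{1102500}{36481}*(+1) + \frac{3286969}{36481}*(-1) = -49 (each basis 2-blade squares to minus the product of its generators' squares); cross terms between blades sharing an index anticommute and cancel. So B^2 = -49.
Answer: rotation, certificate B^2 = -49. Key observation: B^2 = -49 is a conjugation invariant, so its sign decides the class regardless of the surface form of B.


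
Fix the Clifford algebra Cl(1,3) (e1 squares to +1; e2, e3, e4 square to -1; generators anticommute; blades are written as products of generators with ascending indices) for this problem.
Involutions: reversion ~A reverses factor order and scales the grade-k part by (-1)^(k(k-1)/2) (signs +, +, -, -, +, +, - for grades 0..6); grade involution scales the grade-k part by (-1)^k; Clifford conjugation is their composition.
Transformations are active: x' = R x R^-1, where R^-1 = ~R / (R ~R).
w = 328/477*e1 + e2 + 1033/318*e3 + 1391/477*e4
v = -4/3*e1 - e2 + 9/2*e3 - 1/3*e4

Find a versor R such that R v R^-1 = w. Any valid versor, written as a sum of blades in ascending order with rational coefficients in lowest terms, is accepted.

The midline construction: v and w both square to -235/12, so reflecting in their sum -308/477*e1 + 1232/159*e3 + 1232/477*e4 exchanges them.
Answer: -308/477*e1 + 1232/159*e3 + 1232/477*e4


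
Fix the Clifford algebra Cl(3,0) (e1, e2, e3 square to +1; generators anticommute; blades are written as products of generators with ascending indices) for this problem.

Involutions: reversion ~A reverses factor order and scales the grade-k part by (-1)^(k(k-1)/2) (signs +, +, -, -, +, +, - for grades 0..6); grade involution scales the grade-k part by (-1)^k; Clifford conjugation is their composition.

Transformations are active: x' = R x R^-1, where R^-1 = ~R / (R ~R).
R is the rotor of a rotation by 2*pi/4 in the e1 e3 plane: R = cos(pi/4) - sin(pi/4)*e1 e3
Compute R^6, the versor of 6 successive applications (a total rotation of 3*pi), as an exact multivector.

The rotor phase is half the rotation angle and phases add under composition, so 6 steps in the e1 e3 plane accumulate phase 6*(pi/4) = 3*pi/2: R^6 = cos(3*pi/2) - sin(3*pi/2)*e1 e3.
cos(3*pi/2) = 0 and sin(3*pi/2) = -1, so R^6 = e1 e3. The net rotation is 1*pi (after discarding 1 full turn, each of which contributes a factor -1 to the rotor); the rotor keeps the half-angle phase exactly.
Answer: e1 e3


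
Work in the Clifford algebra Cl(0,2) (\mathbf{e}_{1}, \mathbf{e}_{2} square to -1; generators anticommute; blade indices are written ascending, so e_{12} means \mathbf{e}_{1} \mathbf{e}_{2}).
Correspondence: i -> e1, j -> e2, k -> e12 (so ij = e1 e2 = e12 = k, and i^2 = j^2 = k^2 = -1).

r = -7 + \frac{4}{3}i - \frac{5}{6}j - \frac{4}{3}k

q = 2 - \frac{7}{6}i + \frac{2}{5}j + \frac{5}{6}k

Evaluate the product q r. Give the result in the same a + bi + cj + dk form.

In blades: q = 2 - \frac{7}{6} e_{1} + \frac{2}{5} e_{2} + \frac{5}{6} e_{12}, r = -7 + \frac{4}{3} e_{1} - \frac{5}{6} e_{2} - \frac{4}{3} e_{12}.
Distribute q over r term by term (generator squares from the signature, products reordered to ascending indices): (2)*r = -14 + \frac{8}{3} e_{1} - \frac{5}{3} e_{2} - \frac{8}{3} e_{12}; (-\frac{7}{6} e_{1})*r = \frac{14}{9} + \frac{49}{6} e_{1} - \frac{14}{9} e_{2} + \frac{35}{36} e_{12}; (\frac{2}{5} e_{2})*r = \frac{1}{3} - \frac{8}{15} e_{1} - \frac{14}{5} e_{2} - \frac{8}{15} e_{12}; (\frac{5}{6} e_{12})*r = \frac{10}{9} + \frac{25}{36} e_{1} + \frac{10}{9} e_{2} - \frac{35}{6} e_{12}.
Sum: -11 + \frac{1979}{180} e_{1} - \frac{221}{45} e_{2} - \frac{1451}{180} e_{12}; translating back through the correspondence:
Answer: -11 + \frac{1979}{180}i - \frac{221}{45}j - \frac{1451}{180}k


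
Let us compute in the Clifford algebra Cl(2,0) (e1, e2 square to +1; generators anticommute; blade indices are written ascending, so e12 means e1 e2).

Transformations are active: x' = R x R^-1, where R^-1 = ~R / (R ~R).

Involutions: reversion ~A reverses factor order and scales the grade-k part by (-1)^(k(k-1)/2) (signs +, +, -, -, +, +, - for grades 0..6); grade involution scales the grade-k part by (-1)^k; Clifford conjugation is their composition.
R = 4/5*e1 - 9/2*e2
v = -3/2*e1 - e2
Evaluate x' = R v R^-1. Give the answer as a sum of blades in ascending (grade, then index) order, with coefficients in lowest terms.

~R = 4/5*e1 - 9/2*e2, and R ~R = 2089/100, so R^-1 = ~R / (2089/100).
R v = 33/10 - 151/20*e12
Answer: 7323/4178*e1 - 881/2089*e2


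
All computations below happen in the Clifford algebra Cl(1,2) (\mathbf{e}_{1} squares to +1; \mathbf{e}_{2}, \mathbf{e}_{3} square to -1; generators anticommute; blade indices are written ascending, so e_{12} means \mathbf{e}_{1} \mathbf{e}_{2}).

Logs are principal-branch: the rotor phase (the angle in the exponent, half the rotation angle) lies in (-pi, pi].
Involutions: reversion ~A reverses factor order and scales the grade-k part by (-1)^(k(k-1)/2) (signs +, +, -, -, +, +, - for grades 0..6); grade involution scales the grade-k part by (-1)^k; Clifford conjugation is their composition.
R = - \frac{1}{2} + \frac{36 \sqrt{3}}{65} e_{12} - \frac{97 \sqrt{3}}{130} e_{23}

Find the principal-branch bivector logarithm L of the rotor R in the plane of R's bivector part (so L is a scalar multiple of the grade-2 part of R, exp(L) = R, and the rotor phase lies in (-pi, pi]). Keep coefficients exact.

The scalar part of R is - \frac{1}{2}, and that scalar determines the rotor phase on the principal branch; recovering the unit plane as bivector-part over sine of the phase gives L = phase * plane.
Concretely: cos(phase) = - \frac{1}{2} gives phase = ±\frac{2 \pi}{3}, and since phase/sin(phase) is even the sign is immaterial: L = (phase/sin(phase)) * <R>_2 = (\frac{4 \sqrt{3} \pi}{9}) * <R>_2.
Answer: \frac{48 \pi}{65} e_{12} - \frac{194 \pi}{195} e_{23}


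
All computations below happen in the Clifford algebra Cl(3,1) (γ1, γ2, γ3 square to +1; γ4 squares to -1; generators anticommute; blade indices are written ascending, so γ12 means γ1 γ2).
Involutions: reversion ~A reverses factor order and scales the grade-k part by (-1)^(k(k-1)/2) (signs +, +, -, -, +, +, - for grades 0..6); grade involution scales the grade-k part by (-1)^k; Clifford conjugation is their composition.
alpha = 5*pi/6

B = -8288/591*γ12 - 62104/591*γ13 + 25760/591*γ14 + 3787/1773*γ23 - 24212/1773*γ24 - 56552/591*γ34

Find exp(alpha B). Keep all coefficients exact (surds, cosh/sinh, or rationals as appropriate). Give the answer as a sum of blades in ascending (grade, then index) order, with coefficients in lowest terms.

B^2 term by term: the squares give (-8288/591)^2*(γ12)^2 + (-62104/591)^2*(γ13)^2 + (25760/591)^2*(γ14)^2 + (3787/1773)^2*(γ23)^2 + (-24212/1773)^2*(γ24)^2 + (-56552/591)^2*(γ34)^2 = 68690944/349281*(-1) + 3856906816/349281*(-1) + 663577600/349281*(+1) + 14341369/3143529*(-1) + 586220944/3143529*(+1) + 3198128704/349281*(+1) = -1 (each basis 2-blade squares to minus the product of its generators' squares); cross terms between blades sharing an index anticommute and cancel; the commuting (index-disjoint) pairs give grade-4 terms 2*c*c'*(blade product), which cancel blade by blade — γ1234: 937405952/349281 - 3007324096/1047843 + 195106240/1047843 = 0 — confirming B is simple. So B^2 = -1.
B^2 = -1 — the series telescopes trigonometrically here: l = 1, alpha*l = 5*pi/6, so exp(alpha B) = cos(5*pi/6) + (sin(5*pi/6)/1)*B = -sqrt(3)/2 + (1/2)*B.
Answer: -sqrt(3)/2 - 4144/591*γ12 - 31052/591*γ13 + 12880/591*γ14 + 3787/3546*γ23 - 12106/1773*γ24 - 28276/591*γ34


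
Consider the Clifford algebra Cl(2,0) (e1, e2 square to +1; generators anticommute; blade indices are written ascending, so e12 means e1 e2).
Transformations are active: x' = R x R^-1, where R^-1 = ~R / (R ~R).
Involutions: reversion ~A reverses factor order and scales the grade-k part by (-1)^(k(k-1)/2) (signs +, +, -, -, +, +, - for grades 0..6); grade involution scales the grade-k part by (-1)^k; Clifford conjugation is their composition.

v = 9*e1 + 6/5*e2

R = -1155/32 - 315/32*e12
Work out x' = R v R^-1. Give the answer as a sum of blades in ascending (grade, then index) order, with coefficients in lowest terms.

~R = -1155/32 + 315/32*e12, and R ~R = 716625/512, so R^-1 = ~R / (716625/512).
R v = -10773/32*e1 + 1449/32*e2
Answer: 2718/325*e1 - 1149/325*e2


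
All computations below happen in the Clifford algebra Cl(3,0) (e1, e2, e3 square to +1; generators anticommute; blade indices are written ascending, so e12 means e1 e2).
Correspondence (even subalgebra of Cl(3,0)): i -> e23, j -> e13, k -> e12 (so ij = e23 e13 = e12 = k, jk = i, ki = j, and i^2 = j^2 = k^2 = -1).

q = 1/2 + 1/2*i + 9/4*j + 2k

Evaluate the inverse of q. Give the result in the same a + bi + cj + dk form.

In blades: q = 1/2 + 2*e12 + 9/4*e13 + 1/2*e23.
With qbar = 1/2 - 2*e12 - 9/4*e13 - 1/2*e23 (scalar fixed, mapped units negated), q qbar = 153/16 (the sum of squared coefficients), so q^-1 = qbar / (153/16) = 8/153 - 32/153*e12 - 4/17*e13 - 8/153*e23; translating back:
Answer: 8/153 - 8/153*i - 4/17*j - 32/153*k


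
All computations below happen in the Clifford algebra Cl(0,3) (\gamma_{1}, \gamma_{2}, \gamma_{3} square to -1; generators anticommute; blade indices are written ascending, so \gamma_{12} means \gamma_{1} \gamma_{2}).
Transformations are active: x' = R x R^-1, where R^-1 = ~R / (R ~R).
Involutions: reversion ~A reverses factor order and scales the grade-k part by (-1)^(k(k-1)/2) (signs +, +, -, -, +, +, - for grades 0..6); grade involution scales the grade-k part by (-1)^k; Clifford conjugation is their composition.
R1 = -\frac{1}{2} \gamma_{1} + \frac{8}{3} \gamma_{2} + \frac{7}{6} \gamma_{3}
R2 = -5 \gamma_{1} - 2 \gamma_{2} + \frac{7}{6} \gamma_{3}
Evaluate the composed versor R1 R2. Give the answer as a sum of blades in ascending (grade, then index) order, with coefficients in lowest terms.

Distribute over the terms of R1 (each basis-blade product reordered to ascending indices, repeated generators contracted through their squares):
(-\frac{1}{2} \gamma_{1}) R2 = -\frac{5}{2} + \gamma_{12} - \frac{7}{12} \gamma_{13}
(\frac{8}{3} \gamma_{2}) R2 = \frac{16}{3} + \frac{40}{3} \gamma_{12} + \frac{28}{9} \gamma_{23}
(\frac{7}{6} \gamma_{3}) R2 = -\frac{49}{36} + \frac{35}{6} \gamma_{13} + \frac{7}{3} \gamma_{23}
Summing the partial products and collecting blades:
Answer: \frac{53}{36} + \frac{43}{3} \gamma_{12} + \frac{21}{4} \gamma_{13} + \frac{49}{9} \gamma_{23}


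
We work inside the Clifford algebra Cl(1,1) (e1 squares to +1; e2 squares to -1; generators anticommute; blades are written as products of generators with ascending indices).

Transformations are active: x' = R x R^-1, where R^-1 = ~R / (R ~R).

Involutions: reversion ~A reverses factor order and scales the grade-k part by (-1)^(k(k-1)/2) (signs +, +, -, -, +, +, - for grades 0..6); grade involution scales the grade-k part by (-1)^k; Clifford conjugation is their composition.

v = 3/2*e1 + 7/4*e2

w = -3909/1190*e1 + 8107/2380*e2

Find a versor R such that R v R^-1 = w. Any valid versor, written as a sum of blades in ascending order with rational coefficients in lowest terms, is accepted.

Take R = v + w = -1062/595*e1 + 3068/595*e2. Because q(v) = q(w) = -13/16, conjugation by R sends v exactly to w.
Answer: -1062/595*e1 + 3068/595*e2


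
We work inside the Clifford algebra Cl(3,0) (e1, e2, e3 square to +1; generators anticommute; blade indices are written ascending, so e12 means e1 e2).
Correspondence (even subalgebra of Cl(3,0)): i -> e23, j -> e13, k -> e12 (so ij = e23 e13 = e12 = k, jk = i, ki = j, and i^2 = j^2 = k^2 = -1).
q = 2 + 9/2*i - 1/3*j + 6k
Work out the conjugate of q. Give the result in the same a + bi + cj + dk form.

In blades: q = 2 + 6*e12 - 1/3*e13 + 9/2*e23.
Quaternion conjugation is reversion on the even subalgebra: the scalar is fixed and every grade-2 blade flips sign, giving 2 - 6*e12 + 1/3*e13 - 9/2*e23; translating back:
Answer: 2 - 9/2*i + 1/3*j - 6k


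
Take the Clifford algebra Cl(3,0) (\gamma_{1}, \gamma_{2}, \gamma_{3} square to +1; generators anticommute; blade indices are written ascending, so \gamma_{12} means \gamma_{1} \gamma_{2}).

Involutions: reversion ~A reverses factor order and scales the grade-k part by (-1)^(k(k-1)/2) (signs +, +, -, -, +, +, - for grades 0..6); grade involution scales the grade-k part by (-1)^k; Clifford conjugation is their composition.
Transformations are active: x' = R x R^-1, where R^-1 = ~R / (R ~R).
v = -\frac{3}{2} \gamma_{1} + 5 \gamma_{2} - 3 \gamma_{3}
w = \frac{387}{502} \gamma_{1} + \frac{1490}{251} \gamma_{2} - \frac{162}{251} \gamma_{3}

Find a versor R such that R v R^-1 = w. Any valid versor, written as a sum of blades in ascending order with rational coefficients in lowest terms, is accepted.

Equal squares first: v^2 = w^2 = \frac{145}{4}. Then v + w = -\frac{183}{251} \gamma_{1} + \frac{2745}{251} \gamma_{2} - \frac{915}{251} \gamma_{3} is a versor taking v to w, provided it is invertible.
Answer: -\frac{183}{251} \gamma_{1} + \frac{2745}{251} \gamma_{2} - \frac{915}{251} \gamma_{3}


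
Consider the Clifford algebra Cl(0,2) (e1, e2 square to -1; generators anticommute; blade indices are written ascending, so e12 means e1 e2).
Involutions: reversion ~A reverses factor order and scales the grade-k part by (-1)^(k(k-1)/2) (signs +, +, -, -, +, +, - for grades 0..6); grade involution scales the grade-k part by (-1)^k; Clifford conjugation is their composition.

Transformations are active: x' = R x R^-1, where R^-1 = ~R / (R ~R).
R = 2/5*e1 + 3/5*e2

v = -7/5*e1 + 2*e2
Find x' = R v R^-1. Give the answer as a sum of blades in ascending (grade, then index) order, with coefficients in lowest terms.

~R = 2/5*e1 + 3/5*e2, and R ~R = -13/25, so R^-1 = ~R / (-13/25).
R v = -16/25 + 41/25*e12
Answer: 31/13*e1 - 34/65*e2


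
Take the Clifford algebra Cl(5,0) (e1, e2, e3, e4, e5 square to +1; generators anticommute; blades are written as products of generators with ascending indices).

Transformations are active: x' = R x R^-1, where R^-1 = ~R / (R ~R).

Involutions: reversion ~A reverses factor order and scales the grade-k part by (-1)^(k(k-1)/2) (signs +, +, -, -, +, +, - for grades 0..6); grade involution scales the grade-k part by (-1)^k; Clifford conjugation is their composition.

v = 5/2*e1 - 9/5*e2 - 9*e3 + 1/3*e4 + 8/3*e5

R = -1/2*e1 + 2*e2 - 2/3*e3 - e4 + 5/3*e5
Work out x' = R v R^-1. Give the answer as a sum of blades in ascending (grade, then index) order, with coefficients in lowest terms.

~R = -1/2*e1 + 2*e2 - 2/3*e3 - e4 + 5/3*e5, and R ~R = 305/36, so R^-1 = ~R / (305/36).
R v = 947/180 - 41/10*e1 e2 + 37/6*e1 e3 + 7/3*e1 e4 - 11/2*e1 e5 - 96/5*e2 e3 - 17/15*e2 e4 + 25/3*e2 e5 - 83/9*e3 e4 + 119/9*e3 e5 - 29/9*e4 e5
Answer: -9519/3050*e1 + 6533/1525*e2 + 37387/4575*e3 - 7207/4575*e4 - 182/305*e5


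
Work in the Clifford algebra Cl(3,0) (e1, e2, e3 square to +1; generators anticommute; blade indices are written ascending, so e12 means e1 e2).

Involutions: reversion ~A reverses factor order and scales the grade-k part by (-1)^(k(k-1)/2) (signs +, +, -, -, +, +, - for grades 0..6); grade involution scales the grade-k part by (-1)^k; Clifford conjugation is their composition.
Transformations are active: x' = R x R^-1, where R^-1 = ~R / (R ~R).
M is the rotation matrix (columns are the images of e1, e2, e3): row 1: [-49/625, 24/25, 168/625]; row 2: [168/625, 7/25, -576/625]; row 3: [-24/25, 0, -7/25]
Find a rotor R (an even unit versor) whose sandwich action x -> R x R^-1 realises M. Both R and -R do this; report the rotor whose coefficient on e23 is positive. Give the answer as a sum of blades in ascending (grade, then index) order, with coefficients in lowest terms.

Method: write R = a + b12*e12 + b13*e13 + b23*e23 with a^2 + b12^2 + b13^2 + b23^2 = 1 (so R^-1 = ~R). Expanding the columns R e_j ~R gives tr M = 4a^2 - 1 and, from the antisymmetric part, M21 - M12 = -4a*b12, M13 - M31 = 4a*b13, M32 - M23 = -4a*b23.
Here tr M = -49/625, so a^2 = (1 + tr M)/4 = 144/625 and a = ±12/25. Taking a = 12/25: M21 - M12 = -432/625, M13 - M31 = 768/625, M32 - M23 = 576/625, giving b12 = 9/25, b13 = 16/25, b23 = -12/25, i.e. R = 12/25 + 9/25*e12 + 16/25*e13 - 12/25*e23.
Its e23 coefficient is negative, so report the other preimage -R.
Answer: -12/25 - 9/25*e12 - 16/25*e13 + 12/25*e23. Sheet selection: the two-to-one cover makes ±R indistinguishable at the matrix level (trace -49/625), so uniqueness comes from the required sign on e23.


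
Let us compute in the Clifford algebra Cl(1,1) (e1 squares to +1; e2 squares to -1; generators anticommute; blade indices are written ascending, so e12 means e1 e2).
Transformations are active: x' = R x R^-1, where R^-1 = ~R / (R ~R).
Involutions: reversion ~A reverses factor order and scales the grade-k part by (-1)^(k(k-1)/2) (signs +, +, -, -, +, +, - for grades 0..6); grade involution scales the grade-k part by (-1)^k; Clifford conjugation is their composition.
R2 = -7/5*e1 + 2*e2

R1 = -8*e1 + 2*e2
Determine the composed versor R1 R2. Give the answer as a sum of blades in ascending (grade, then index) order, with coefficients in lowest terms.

Distribute over the terms of R1 (each basis-blade product reordered to ascending indices, repeated generators contracted through their squares):
(-8*e1) R2 = 56/5 - 16*e12
(2*e2) R2 = -4 + 14/5*e12
Summing the partial products and collecting blades:
Answer: 36/5 - 66/5*e12


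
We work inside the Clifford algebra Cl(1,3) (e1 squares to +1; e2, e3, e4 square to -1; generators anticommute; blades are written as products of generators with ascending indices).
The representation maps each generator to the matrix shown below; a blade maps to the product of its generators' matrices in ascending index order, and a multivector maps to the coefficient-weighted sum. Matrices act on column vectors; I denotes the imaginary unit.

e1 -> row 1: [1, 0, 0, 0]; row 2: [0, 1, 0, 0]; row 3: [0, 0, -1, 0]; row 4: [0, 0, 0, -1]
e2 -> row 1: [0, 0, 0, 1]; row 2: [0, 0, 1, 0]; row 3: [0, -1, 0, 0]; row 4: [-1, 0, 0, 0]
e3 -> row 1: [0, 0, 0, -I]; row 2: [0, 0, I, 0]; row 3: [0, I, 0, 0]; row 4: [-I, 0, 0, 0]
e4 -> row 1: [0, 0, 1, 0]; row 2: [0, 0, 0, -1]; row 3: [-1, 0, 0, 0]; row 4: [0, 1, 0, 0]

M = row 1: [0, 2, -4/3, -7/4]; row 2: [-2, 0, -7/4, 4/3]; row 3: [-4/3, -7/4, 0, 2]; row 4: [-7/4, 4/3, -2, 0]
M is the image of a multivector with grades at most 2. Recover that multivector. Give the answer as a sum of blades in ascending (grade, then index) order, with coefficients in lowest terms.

Method: the blade images are trace-orthogonal — tr(rho(e_A) rho(e_B)^-1) = 4 if A = B and 0 otherwise — and rho(e_A)^-1 = (e_A)^2 * rho(e_A) with (e_A)^2 = +1 or -1, so the coefficient of e_A in the preimage is (e_A)^2 * tr(M rho(e_A))/4.
Nonzero projections over blades of grade <= 2: e1 e2: (e1 e2)^2 = +1, tr(M rho(e1 e2)) = -7, coefficient -7/4; e1 e4: (e1 e4)^2 = +1, tr(M rho(e1 e4)) = -16/3, coefficient -4/3; e2 e4: (e2 e4)^2 = -1, tr(M rho(e2 e4)) = -8, coefficient 2. Every other blade of grade <= 2 projects to 0.
Answer: -7/4*e1 e2 - 4/3*e1 e4 + 2*e2 e4


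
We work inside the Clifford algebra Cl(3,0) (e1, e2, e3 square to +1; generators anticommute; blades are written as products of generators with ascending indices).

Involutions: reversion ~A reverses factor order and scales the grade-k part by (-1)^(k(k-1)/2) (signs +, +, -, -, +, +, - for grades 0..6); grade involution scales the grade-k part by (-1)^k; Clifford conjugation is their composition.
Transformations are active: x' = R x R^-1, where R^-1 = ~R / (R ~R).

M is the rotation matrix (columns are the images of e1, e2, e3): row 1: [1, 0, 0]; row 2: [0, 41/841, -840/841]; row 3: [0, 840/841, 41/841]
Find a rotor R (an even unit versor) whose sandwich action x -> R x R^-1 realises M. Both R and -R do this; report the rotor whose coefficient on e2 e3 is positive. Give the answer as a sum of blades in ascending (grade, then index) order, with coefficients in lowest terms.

Method: write R = a + b12*e1 e2 + b13*e1 e3 + b23*e2 e3 with a^2 + b12^2 + b13^2 + b23^2 = 1 (so R^-1 = ~R). Expanding the columns R e_j ~R gives tr M = 4a^2 - 1 and, from the antisymmetric part, M21 - M12 = -4a*b12, M13 - M31 = 4a*b13, M32 - M23 = -4a*b23.
Here tr M = 923/841, so a^2 = (1 + tr M)/4 = 441/841 and a = ±21/29. Taking a = 21/29: M21 - M12 = 0, M13 - M31 = 0, M32 - M23 = 1680/841, giving b12 = 0, b13 = 0, b23 = -20/29, i.e. R = 21/29 - 20/29*e2 e3.
Its e2 e3 coefficient is negative, so report the other preimage -R.
Answer: -21/29 + 20/29*e2 e3. Why the constraint matters: R and -R act identically through the sandwich — M has trace 923/841 either way — so only the sign condition on e2 e3 picks one of the two preimages.


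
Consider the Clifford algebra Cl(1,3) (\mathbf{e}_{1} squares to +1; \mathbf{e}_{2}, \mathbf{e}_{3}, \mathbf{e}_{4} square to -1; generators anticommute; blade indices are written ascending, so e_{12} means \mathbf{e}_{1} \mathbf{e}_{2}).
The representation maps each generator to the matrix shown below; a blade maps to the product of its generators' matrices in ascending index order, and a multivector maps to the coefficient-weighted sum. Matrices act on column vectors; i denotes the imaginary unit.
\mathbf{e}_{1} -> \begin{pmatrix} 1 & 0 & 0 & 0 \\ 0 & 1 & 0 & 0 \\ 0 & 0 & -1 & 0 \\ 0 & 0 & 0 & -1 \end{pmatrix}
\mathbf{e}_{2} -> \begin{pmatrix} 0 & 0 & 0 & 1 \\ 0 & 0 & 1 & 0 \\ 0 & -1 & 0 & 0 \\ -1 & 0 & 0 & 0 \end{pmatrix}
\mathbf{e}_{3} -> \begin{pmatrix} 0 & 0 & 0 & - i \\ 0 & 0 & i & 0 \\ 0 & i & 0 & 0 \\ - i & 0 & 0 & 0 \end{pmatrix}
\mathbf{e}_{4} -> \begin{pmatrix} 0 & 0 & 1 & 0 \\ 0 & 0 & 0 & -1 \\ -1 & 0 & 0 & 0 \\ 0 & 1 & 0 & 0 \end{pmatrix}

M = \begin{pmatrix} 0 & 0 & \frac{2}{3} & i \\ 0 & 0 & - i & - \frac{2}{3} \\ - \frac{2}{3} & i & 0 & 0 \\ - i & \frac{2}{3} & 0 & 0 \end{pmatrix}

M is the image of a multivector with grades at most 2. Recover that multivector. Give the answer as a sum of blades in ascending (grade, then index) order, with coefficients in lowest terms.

Method: the blade images are trace-orthogonal — tr(rho(e_A) rho(e_B)^-1) = 4 if A = B and 0 otherwise — and rho(e_A)^-1 = (e_A)^2 * rho(e_A) with (e_A)^2 = +1 or -1, so the coefficient of e_A in the preimage is (e_A)^2 * tr(M rho(e_A))/4.
Nonzero projections over blades of grade <= 2: e_{4}: (e_{4})^2 = -1, tr(M rho(e_{4})) = - \frac{8}{3}, coefficient \frac{2}{3}; e_{13}: (e_{13})^2 = +1, tr(M rho(e_{13})) = -4, coefficient -1. Every other blade of grade <= 2 projects to 0.
Answer: \frac{2}{3} e_{4} - e_{13}


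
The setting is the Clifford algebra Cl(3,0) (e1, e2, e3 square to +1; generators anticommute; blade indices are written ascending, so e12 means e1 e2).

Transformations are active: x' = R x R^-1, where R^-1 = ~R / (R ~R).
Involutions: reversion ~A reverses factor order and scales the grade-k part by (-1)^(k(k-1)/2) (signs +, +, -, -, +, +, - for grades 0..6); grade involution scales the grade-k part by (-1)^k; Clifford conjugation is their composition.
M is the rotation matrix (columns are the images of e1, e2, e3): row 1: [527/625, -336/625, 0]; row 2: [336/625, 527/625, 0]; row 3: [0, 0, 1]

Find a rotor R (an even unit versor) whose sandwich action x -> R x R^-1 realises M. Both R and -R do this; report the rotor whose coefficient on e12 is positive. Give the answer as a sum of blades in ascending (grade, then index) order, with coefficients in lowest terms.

Method: write R = a + b12*e12 + b13*e13 + b23*e23 with a^2 + b12^2 + b13^2 + b23^2 = 1 (so R^-1 = ~R). Expanding the columns R e_j ~R gives tr M = 4a^2 - 1 and, from the antisymmetric part, M21 - M12 = -4a*b12, M13 - M31 = 4a*b13, M32 - M23 = -4a*b23.
Here tr M = 1679/625, so a^2 = (1 + tr M)/4 = 576/625 and a = ±24/25. Taking a = 24/25: M21 - M12 = 672/625, M13 - M31 = 0, M32 - M23 = 0, giving b12 = -7/25, b13 = 0, b23 = 0, i.e. R = 24/25 - 7/25*e12.
Its e12 coefficient is negative, so report the other preimage -R.
Answer: -24/25 + 7/25*e12. Recall the cover is two-to-one: with M of trace 1679/625, both preimages act alike, and the stated e12 sign chooses the sheet.


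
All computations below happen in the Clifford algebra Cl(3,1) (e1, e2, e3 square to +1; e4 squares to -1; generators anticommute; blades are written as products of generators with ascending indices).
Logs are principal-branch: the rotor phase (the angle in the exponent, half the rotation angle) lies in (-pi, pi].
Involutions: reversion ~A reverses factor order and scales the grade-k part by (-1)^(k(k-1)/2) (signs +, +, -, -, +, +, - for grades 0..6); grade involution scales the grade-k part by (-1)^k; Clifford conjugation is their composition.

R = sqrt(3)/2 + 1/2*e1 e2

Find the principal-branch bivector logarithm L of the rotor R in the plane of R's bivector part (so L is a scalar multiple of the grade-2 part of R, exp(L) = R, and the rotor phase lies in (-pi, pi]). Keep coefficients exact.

The scalar part of R is sqrt(3)/2, so the principal-branch rotor phase is pinned; divide the bivector part by its sine to get the unit plane — L is the phase times that plane.
Concretely: cos(phase) = sqrt(3)/2 gives phase = ±pi/6, and since phase/sin(phase) is even the sign is immaterial: L = (phase/sin(phase)) * <R>_2 = (pi/3) * <R>_2.
Answer: pi/6*e1 e2
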